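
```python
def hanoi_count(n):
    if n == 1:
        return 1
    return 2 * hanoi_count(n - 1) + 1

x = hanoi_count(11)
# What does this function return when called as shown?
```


hanoi_count(11)
= 2 * hanoi_count(10) + 1
= 2 * (2 * hanoi_count(9) + 1) + 1
= 2 * (2 * (2 * hanoi_count(8) + 1) + 1) + 1
= 2 * (2 * (2 * (2 * hanoi_count(7) + 1) + 1) + 1) + 1
= 2 * (2 * (2 * (2 * (2 * hanoi_count(6) + 1) + 1) + 1) + 1) + 1
= 2 * (2 * (2 * (2 * (2 * (2 * hanoi_count(5) + 1) + 1) + 1) + 1) + 1) + 1
= 2 * (2 * (2 * (2 * (2 * (2 * (2 * hanoi_count(4) + 1) + 1) + 1) + 1) + 1) + 1) + 1
= 2 * (2 * (2 * (2 * (2 * (2 * (2 * (2 * hanoi_count(3) + 1) + 1) + 1) + 1) + 1) + 1) + 1) + 1
= 2 * (2 * (2 * (2 * (2 * (2 * (2 * (2 * (2 * hanoi_count(2) + 1) + 1) + 1) + 1) + 1) + 1) + 1) + 1) + 1
= 2 * (2 * (2 * (2 * (2 * (2 * (2 * (2 * (2 * (2 * hanoi_count(1) + 1) + 1) + 1) + 1) + 1) + 1) + 1) + 1) + 1) + 1
Now compute bottom-up:
hanoi_count(1) = 1
hanoi_count(2) = 2 * 1 + 1 = 3
hanoi_count(3) = 2 * 3 + 1 = 7
hanoi_count(4) = 2 * 7 + 1 = 15
hanoi_count(5) = 2 * 15 + 1 = 31
hanoi_count(6) = 2 * 31 + 1 = 63
hanoi_count(7) = 2 * 63 + 1 = 127
hanoi_count(8) = 2 * 127 + 1 = 255
hanoi_count(9) = 2 * 255 + 1 = 511
hanoi_count(10) = 2 * 511 + 1 = 1023
hanoi_count(11) = 2 * 1023 + 1 = 2047
= 2047


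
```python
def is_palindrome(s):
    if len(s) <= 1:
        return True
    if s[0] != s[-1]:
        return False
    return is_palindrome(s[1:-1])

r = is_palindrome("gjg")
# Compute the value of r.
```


is_palindrome("gjg")
"gjg": s[0]='g' == s[-1]='g' -> is_palindrome("j")
"j": len <= 1 -> True
= True


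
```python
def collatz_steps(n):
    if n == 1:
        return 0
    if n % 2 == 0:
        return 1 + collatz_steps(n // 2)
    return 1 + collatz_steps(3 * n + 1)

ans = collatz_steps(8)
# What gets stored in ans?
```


collatz_steps(8)
8 is even -> collatz_steps(4)
4 is even -> collatz_steps(2)
2 is even -> collatz_steps(1)
Reached 1 after 3 steps
= 3


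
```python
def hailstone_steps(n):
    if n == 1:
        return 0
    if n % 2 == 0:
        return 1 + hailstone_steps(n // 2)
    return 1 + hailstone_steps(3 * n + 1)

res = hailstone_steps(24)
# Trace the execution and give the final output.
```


hailstone_steps(24)
24 is even -> hailstone_steps(12)
12 is even -> hailstone_steps(6)
6 is even -> hailstone_steps(3)
3 is odd -> 3*3+1 = 10 -> hailstone_steps(10)
10 is even -> hailstone_steps(5)
5 is odd -> 3*5+1 = 16 -> hailstone_steps(16)
16 is even -> hailstone_steps(8)
8 is even -> hailstone_steps(4)
4 is even -> hailstone_steps(2)
2 is even -> hailstone_steps(1)
Reached 1 after 10 steps
= 10


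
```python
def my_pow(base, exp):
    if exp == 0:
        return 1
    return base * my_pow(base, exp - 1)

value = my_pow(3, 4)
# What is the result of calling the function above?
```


my_pow(3, 4)
= 3 * my_pow(3, 3)
= 3 * 3 * my_pow(3, 2)
= 3 * 3 * 3 * my_pow(3, 1)
= 3 * 3 * 3 * 3 * my_pow(3, 0)
= 3 * 3 * 3 * 3 * 1
= 81


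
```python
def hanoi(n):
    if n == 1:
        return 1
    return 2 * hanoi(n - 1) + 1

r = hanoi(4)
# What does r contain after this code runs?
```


hanoi(4)
= 2 * hanoi(3) + 1
= 2 * (2 * hanoi(2) + 1) + 1
= 2 * (2 * (2 * hanoi(1) + 1) + 1) + 1
Now compute bottom-up:
hanoi(1) = 1
hanoi(2) = 2 * 1 + 1 = 3
hanoi(3) = 2 * 3 + 1 = 7
hanoi(4) = 2 * 7 + 1 = 15
= 15


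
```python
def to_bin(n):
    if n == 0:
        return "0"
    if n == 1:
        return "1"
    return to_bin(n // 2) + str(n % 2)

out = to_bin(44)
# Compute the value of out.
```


to_bin(44)
= to_bin(22) + "0"
= to_bin(11) + "0" + "0"
= to_bin(5) + "1" + "0" + "0"
= to_bin(2) + "1" + "1" + "0" + "0"
= to_bin(1) + "0" + "1" + "1" + "0" + "0"
= "1" + "0" + "1" + "1" + "0" + "0"
= "101100"


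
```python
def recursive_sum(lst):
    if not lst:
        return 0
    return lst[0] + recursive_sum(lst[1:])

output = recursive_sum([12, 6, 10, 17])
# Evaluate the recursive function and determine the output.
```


recursive_sum([12, 6, 10, 17])
= 12 + recursive_sum([6, 10, 17])
= 12 + 6 + recursive_sum([10, 17])
= 12 + 6 + 10 + recursive_sum([17])
= 12 + 6 + 10 + 17 + recursive_sum([])
= 12 + 6 + 10 + 17 + 0
= 45


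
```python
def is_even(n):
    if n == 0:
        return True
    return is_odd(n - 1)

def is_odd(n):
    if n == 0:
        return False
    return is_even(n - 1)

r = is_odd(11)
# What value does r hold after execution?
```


is_odd(11)
= is_even(10)
= is_odd(9)
= is_even(8)
= is_odd(7)
= is_even(6)
= is_odd(5)
= is_even(4)
= is_odd(3)
= is_even(2)
= is_odd(1)
= is_even(0)
n == 0: return True
= True


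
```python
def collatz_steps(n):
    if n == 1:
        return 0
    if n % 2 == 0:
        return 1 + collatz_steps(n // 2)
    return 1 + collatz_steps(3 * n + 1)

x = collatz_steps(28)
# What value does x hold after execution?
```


collatz_steps(28)
28 is even -> collatz_steps(14)
14 is even -> collatz_steps(7)
7 is odd -> 3*7+1 = 22 -> collatz_steps(22)
22 is even -> collatz_steps(11)
11 is odd -> 3*11+1 = 34 -> collatz_steps(34)
34 is even -> collatz_steps(17)
17 is odd -> 3*17+1 = 52 -> collatz_steps(52)
52 is even -> collatz_steps(26)
26 is even -> collatz_steps(13)
13 is odd -> 3*13+1 = 40 -> collatz_steps(40)
40 is even -> collatz_steps(20)
20 is even -> collatz_steps(10)
10 is even -> collatz_steps(5)
5 is odd -> 3*5+1 = 16 -> collatz_steps(16)
16 is even -> collatz_steps(8)
8 is even -> collatz_steps(4)
4 is even -> collatz_steps(2)
2 is even -> collatz_steps(1)
Reached 1 after 18 steps
= 18


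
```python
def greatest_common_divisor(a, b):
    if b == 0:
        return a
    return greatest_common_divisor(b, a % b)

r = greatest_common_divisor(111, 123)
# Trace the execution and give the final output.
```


greatest_common_divisor(111, 123)
= greatest_common_divisor(123, 111 % 123) = greatest_common_divisor(123, 111)
= greatest_common_divisor(111, 123 % 111) = greatest_common_divisor(111, 12)
= greatest_common_divisor(12, 111 % 12) = greatest_common_divisor(12, 3)
= greatest_common_divisor(3, 12 % 3) = greatest_common_divisor(3, 0)
b == 0, return a = 3


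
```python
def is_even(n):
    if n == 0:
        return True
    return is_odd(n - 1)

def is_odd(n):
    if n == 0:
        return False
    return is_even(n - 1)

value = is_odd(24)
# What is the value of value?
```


is_odd(24)
= is_even(23)
= is_odd(22)
= is_even(21)
= is_odd(20)
= is_even(19)
= is_odd(18)
= is_even(17)
= is_odd(16)
= is_even(15)
= is_odd(14)
= is_even(13)
= is_odd(12)
= is_even(11)
= is_odd(10)
= is_even(9)
= is_odd(8)
= is_even(7)
= is_odd(6)
= is_even(5)
= is_odd(4)
= is_even(3)
= is_odd(2)
= is_even(1)
= is_odd(0)
n == 0: return False
= False


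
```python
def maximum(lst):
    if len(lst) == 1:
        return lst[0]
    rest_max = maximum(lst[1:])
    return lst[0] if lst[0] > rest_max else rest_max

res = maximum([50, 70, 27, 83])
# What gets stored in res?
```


maximum([50, 70, 27, 83])
= compare 50 with maximum([70, 27, 83])
= compare 70 with maximum([27, 83])
= compare 27 with maximum([83])
Base: maximum([83]) = 83
compare 27 with 83: max = 83
compare 70 with 83: max = 83
compare 50 with 83: max = 83
= 83


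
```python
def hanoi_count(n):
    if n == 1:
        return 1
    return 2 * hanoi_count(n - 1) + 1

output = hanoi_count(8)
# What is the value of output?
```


hanoi_count(8)
= 2 * hanoi_count(7) + 1
= 2 * (2 * hanoi_count(6) + 1) + 1
= 2 * (2 * (2 * hanoi_count(5) + 1) + 1) + 1
= 2 * (2 * (2 * (2 * hanoi_count(4) + 1) + 1) + 1) + 1
= 2 * (2 * (2 * (2 * (2 * hanoi_count(3) + 1) + 1) + 1) + 1) + 1
= 2 * (2 * (2 * (2 * (2 * (2 * hanoi_count(2) + 1) + 1) + 1) + 1) + 1) + 1
= 2 * (2 * (2 * (2 * (2 * (2 * (2 * hanoi_count(1) + 1) + 1) + 1) + 1) + 1) + 1) + 1
Now compute bottom-up:
hanoi_count(1) = 1
hanoi_count(2) = 2 * 1 + 1 = 3
hanoi_count(3) = 2 * 3 + 1 = 7
hanoi_count(4) = 2 * 7 + 1 = 15
hanoi_count(5) = 2 * 15 + 1 = 31
hanoi_count(6) = 2 * 31 + 1 = 63
hanoi_count(7) = 2 * 63 + 1 = 127
hanoi_count(8) = 2 * 127 + 1 = 255
= 255


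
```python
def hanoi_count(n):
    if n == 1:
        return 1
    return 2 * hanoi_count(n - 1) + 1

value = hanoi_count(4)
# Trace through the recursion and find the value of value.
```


hanoi_count(4)
= 2 * hanoi_count(3) + 1
= 2 * (2 * hanoi_count(2) + 1) + 1
= 2 * (2 * (2 * hanoi_count(1) + 1) + 1) + 1
Now compute bottom-up:
hanoi_count(1) = 1
hanoi_count(2) = 2 * 1 + 1 = 3
hanoi_count(3) = 2 * 3 + 1 = 7
hanoi_count(4) = 2 * 7 + 1 = 15
= 15


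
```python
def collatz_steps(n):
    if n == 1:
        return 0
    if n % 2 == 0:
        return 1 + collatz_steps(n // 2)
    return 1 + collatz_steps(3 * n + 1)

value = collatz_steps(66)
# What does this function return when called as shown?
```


collatz_steps(66)
66 is even -> collatz_steps(33)
33 is odd -> 3*33+1 = 100 -> collatz_steps(100)
100 is even -> collatz_steps(50)
50 is even -> collatz_steps(25)
25 is odd -> 3*25+1 = 76 -> collatz_steps(76)
76 is even -> collatz_steps(38)
38 is even -> collatz_steps(19)
19 is odd -> 3*19+1 = 58 -> collatz_steps(58)
58 is even -> collatz_steps(29)
29 is odd -> 3*29+1 = 88 -> collatz_steps(88)
88 is even -> collatz_steps(44)
44 is even -> collatz_steps(22)
22 is even -> collatz_steps(11)
11 is odd -> 3*11+1 = 34 -> collatz_steps(34)
34 is even -> collatz_steps(17)
17 is odd -> 3*17+1 = 52 -> collatz_steps(52)
52 is even -> collatz_steps(26)
26 is even -> collatz_steps(13)
13 is odd -> 3*13+1 = 40 -> collatz_steps(40)
40 is even -> collatz_steps(20)
20 is even -> collatz_steps(10)
10 is even -> collatz_steps(5)
5 is odd -> 3*5+1 = 16 -> collatz_steps(16)
16 is even -> collatz_steps(8)
8 is even -> collatz_steps(4)
4 is even -> collatz_steps(2)
2 is even -> collatz_steps(1)
Reached 1 after 27 steps
= 27


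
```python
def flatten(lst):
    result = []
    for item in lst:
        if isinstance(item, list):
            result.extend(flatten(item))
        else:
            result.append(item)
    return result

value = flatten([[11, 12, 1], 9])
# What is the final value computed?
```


flatten([[11, 12, 1], 9])
Processing each element:
  [11, 12, 1] is a list -> flatten recursively -> [11, 12, 1]
  9 is not a list -> append 9
= [11, 12, 1, 9]


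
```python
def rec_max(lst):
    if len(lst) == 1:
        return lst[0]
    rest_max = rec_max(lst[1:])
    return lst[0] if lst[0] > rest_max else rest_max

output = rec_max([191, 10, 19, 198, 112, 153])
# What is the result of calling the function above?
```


rec_max([191, 10, 19, 198, 112, 153])
= compare 191 with rec_max([10, 19, 198, 112, 153])
= compare 10 with rec_max([19, 198, 112, 153])
= compare 19 with rec_max([198, 112, 153])
= compare 198 with rec_max([112, 153])
= compare 112 with rec_max([153])
Base: rec_max([153]) = 153
compare 112 with 153: max = 153
compare 198 with 153: max = 198
compare 19 with 198: max = 198
compare 10 with 198: max = 198
compare 191 with 198: max = 198
= 198


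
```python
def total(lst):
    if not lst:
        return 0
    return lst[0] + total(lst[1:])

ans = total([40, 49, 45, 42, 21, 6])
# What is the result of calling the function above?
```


total([40, 49, 45, 42, 21, 6])
= 40 + total([49, 45, 42, 21, 6])
= 40 + 49 + total([45, 42, 21, 6])
= 40 + 49 + 45 + total([42, 21, 6])
= 40 + 49 + 45 + 42 + total([21, 6])
= 40 + 49 + 45 + 42 + 21 + total([6])
= 40 + 49 + 45 + 42 + 21 + 6 + total([])
= 40 + 49 + 45 + 42 + 21 + 6 + 0
= 203


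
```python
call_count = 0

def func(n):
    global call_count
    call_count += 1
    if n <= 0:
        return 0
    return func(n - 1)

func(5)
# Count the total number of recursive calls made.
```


func(5) calls func(4) calls ... calls func(0)
Total calls: 5 + 1 (for base case) = 6


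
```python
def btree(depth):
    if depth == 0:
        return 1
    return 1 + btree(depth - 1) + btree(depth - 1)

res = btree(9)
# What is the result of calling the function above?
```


btree(9)
= 1 + btree(8) + btree(8)
= 1 + 2 * btree(8)
btree(k) = 2^(k+1) - 1
btree(0) = 1
btree(1) = 3
btree(2) = 7
btree(3) = 15
btree(4) = 31
btree(9) = 2^10 - 1 = 1023


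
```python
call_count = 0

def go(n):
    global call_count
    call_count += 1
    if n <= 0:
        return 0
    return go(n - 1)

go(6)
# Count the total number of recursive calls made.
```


go(6) calls go(5) calls ... calls go(0)
Total calls: 6 + 1 (for base case) = 7


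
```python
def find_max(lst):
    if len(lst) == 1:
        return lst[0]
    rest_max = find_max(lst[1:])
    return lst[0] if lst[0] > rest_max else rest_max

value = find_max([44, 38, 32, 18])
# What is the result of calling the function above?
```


find_max([44, 38, 32, 18])
= compare 44 with find_max([38, 32, 18])
= compare 38 with find_max([32, 18])
= compare 32 with find_max([18])
Base: find_max([18]) = 18
compare 32 with 18: max = 32
compare 38 with 32: max = 38
compare 44 with 38: max = 44
= 44


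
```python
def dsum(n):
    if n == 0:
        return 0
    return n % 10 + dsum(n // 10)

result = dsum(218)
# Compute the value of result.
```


dsum(218)
= 8 + dsum(21)
= 8 + 1 + dsum(2)
= 8 + 1 + 2 + dsum(0)
= 8 + 1 + 2 + 0
= 11


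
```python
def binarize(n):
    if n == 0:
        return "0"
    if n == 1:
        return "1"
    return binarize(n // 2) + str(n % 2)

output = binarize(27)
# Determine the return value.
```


binarize(27)
= binarize(13) + "1"
= binarize(6) + "1" + "1"
= binarize(3) + "0" + "1" + "1"
= binarize(1) + "1" + "0" + "1" + "1"
= "1" + "1" + "0" + "1" + "1"
= "11011"


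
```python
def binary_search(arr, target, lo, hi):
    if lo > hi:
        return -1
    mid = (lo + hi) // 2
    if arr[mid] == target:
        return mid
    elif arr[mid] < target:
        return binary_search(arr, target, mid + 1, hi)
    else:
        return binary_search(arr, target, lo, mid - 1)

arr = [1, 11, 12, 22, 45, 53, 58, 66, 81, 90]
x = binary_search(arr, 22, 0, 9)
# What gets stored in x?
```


binary_search(arr, 22, 0, 9)
lo=0, hi=9, mid=4, arr[mid]=45
45 > 22, search left half
lo=0, hi=3, mid=1, arr[mid]=11
11 < 22, search right half
lo=2, hi=3, mid=2, arr[mid]=12
12 < 22, search right half
lo=3, hi=3, mid=3, arr[mid]=22
arr[3] == 22, found at index 3
= 3


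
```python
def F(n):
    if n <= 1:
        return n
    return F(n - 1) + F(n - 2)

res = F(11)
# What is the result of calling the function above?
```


F(11)
= F(10) + F(9)
= (F(9) + F(8)) + F(9)
Computing bottom-up: F(0)=0, F(1)=1, F(2)=1, F(3)=2, F(4)=3, F(5)=5, F(6)=8, F(7)=13, F(8)=21, F(9)=34, F(10)=55, F(11)=89
= 89


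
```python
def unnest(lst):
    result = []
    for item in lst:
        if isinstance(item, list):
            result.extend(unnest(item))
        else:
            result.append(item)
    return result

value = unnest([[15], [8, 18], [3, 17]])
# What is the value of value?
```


unnest([[15], [8, 18], [3, 17]])
Processing each element:
  [15] is a list -> unnest recursively -> [15]
  [8, 18] is a list -> unnest recursively -> [8, 18]
  [3, 17] is a list -> unnest recursively -> [3, 17]
= [15, 8, 18, 3, 17]


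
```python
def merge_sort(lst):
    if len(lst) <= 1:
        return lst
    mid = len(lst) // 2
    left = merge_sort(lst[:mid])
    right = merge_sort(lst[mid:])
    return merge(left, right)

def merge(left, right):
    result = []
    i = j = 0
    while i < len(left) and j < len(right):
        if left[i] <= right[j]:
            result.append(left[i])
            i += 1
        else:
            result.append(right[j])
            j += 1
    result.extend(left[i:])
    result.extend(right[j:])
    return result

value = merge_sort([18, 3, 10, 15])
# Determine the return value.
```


merge_sort([18, 3, 10, 15])
Split into [18, 3] and [10, 15]
Left sorted: [3, 18]
Right sorted: [10, 15]
Merge [3, 18] and [10, 15]
= [3, 10, 15, 18]


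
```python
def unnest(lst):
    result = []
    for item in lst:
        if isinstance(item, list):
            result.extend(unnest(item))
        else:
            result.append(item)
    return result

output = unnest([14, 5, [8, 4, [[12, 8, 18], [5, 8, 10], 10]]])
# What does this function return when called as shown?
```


unnest([14, 5, [8, 4, [[12, 8, 18], [5, 8, 10], 10]]])
Processing each element:
  14 is not a list -> append 14
  5 is not a list -> append 5
  [8, 4, [[12, 8, 18], [5, 8, 10], 10]] is a list -> unnest recursively -> [8, 4, 12, 8, 18, 5, 8, 10, 10]
= [14, 5, 8, 4, 12, 8, 18, 5, 8, 10, 10]


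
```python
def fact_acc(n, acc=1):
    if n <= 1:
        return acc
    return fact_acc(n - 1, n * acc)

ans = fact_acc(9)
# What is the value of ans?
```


fact_acc(9, 1)
= fact_acc(8, 9 * 1) = fact_acc(8, 9)
= fact_acc(7, 8 * 9) = fact_acc(7, 72)
= fact_acc(6, 7 * 72) = fact_acc(6, 504)
= fact_acc(5, 6 * 504) = fact_acc(5, 3024)
= fact_acc(4, 5 * 3024) = fact_acc(4, 15120)
= fact_acc(3, 4 * 15120) = fact_acc(3, 60480)
= fact_acc(2, 3 * 60480) = fact_acc(2, 181440)
= fact_acc(1, 2 * 181440) = fact_acc(1, 362880)
n <= 1, return acc = 362880


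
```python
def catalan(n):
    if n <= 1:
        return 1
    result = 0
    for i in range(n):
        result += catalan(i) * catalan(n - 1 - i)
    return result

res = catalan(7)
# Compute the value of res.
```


catalan(7)
= sum of catalan(i) * catalan(7-1-i) for i in 0..6
First compute sub-values bottom-up:
  catalan(0) = 1, catalan(1) = 1
  catalan(2) = 1*1 + 1*1 = 2
  catalan(3) = 1*2 + 1*1 + 2*1 = 5
  catalan(4) = 1*5 + 1*2 + 2*1 + 5*1 = 14
  catalan(5) = 1*14 + 1*5 + 2*2 + 5*1 + 14*1 = 42
  catalan(6) = 1*42 + 1*14 + 2*5 + 5*2 + 14*1 + 42*1 = 132
Now catalan(7):
  catalan(0)*catalan(6) = 1*132 = 132
  catalan(1)*catalan(5) = 1*42 = 42
  catalan(2)*catalan(4) = 2*14 = 28
  catalan(3)*catalan(3) = 5*5 = 25
  catalan(4)*catalan(2) = 14*2 = 28
  catalan(5)*catalan(1) = 42*1 = 42
  catalan(6)*catalan(0) = 132*1 = 132
= 132 + 42 + 28 + 25 + 28 + 42 + 132
= 429


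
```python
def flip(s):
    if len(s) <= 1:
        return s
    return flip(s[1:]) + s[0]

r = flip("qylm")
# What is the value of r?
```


flip("qylm")
= flip("ylm") + "q"
= flip("lm") + "y" + "q"
= flip("m") + "l" + "y" + "q"
= "m" + "l" + "y" + "q"
= "mlyq"


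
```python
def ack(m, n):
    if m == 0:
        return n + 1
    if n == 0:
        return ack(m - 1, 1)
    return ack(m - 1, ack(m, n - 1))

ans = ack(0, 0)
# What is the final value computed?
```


ack(0, 0)
m == 0: return 0 + 1 = 1
= 1


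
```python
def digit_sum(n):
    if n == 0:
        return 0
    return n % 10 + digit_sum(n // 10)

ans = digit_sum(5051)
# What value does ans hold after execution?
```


digit_sum(5051)
= 1 + digit_sum(505)
= 1 + 5 + digit_sum(50)
= 1 + 5 + 0 + digit_sum(5)
= 1 + 5 + 0 + 5 + digit_sum(0)
= 1 + 5 + 0 + 5 + 0
= 11


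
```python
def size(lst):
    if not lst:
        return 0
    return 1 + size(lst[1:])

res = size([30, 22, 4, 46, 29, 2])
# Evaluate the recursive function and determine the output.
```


size([30, 22, 4, 46, 29, 2])
= 1 + size([22, 4, 46, 29, 2])
= 1 + 1 + size([4, 46, 29, 2])
= 1 + 1 + 1 + size([46, 29, 2])
= 1 + 1 + 1 + 1 + size([29, 2])
= 1 + 1 + 1 + 1 + 1 + size([2])
= 1 + 1 + 1 + 1 + 1 + 1 + size([])
= 1 + 1 + 1 + 1 + 1 + 1 + 0
= 6


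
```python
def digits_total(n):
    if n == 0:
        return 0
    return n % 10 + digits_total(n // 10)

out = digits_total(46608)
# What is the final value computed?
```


digits_total(46608)
= 8 + digits_total(4660)
= 8 + 0 + digits_total(466)
= 8 + 0 + 6 + digits_total(46)
= 8 + 0 + 6 + 6 + digits_total(4)
= 8 + 0 + 6 + 6 + 4 + digits_total(0)
= 8 + 0 + 6 + 6 + 4 + 0
= 24


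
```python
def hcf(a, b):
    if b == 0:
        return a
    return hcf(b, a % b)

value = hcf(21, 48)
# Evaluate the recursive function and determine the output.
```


hcf(21, 48)
= hcf(48, 21 % 48) = hcf(48, 21)
= hcf(21, 48 % 21) = hcf(21, 6)
= hcf(6, 21 % 6) = hcf(6, 3)
= hcf(3, 6 % 3) = hcf(3, 0)
b == 0, return a = 3


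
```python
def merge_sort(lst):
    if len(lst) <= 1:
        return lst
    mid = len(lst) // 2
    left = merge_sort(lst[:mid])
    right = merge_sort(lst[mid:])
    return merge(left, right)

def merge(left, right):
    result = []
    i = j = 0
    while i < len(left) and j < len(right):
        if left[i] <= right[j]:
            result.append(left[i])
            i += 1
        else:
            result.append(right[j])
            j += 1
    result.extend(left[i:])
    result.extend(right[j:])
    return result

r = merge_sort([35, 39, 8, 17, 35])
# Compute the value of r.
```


merge_sort([35, 39, 8, 17, 35])
Split into [35, 39] and [8, 17, 35]
Left sorted: [35, 39]
Right sorted: [8, 17, 35]
Merge [35, 39] and [8, 17, 35]
= [8, 17, 35, 35, 39]


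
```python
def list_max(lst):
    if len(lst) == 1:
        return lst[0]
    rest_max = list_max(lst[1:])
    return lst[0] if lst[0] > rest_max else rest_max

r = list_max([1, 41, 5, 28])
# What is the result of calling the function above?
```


list_max([1, 41, 5, 28])
= compare 1 with list_max([41, 5, 28])
= compare 41 with list_max([5, 28])
= compare 5 with list_max([28])
Base: list_max([28]) = 28
compare 5 with 28: max = 28
compare 41 with 28: max = 41
compare 1 with 41: max = 41
= 41


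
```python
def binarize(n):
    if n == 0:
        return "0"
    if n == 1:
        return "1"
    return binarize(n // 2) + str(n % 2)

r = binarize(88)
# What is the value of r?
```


binarize(88)
= binarize(44) + "0"
= binarize(22) + "0" + "0"
= binarize(11) + "0" + "0" + "0"
= binarize(5) + "1" + "0" + "0" + "0"
= binarize(2) + "1" + "1" + "0" + "0" + "0"
= binarize(1) + "0" + "1" + "1" + "0" + "0" + "0"
= "1" + "0" + "1" + "1" + "0" + "0" + "0"
= "1011000"


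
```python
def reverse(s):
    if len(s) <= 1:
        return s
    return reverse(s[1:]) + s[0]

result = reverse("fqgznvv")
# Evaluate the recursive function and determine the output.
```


reverse("fqgznvv")
= reverse("qgznvv") + "f"
= reverse("gznvv") + "q" + "f"
= reverse("znvv") + "g" + "q" + "f"
= reverse("nvv") + "z" + "g" + "q" + "f"
= reverse("vv") + "n" + "z" + "g" + "q" + "f"
= reverse("v") + "v" + "n" + "z" + "g" + "q" + "f"
= "v" + "v" + "n" + "z" + "g" + "q" + "f"
= "vvnzgqf"


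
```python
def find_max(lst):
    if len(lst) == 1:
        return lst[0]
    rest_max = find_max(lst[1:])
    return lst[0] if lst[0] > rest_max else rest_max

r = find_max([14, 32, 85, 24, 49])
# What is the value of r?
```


find_max([14, 32, 85, 24, 49])
= compare 14 with find_max([32, 85, 24, 49])
= compare 32 with find_max([85, 24, 49])
= compare 85 with find_max([24, 49])
= compare 24 with find_max([49])
Base: find_max([49]) = 49
compare 24 with 49: max = 49
compare 85 with 49: max = 85
compare 32 with 85: max = 85
compare 14 with 85: max = 85
= 85


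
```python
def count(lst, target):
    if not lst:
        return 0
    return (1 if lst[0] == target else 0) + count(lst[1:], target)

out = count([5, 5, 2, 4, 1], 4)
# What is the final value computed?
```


count([5, 5, 2, 4, 1], 4)
lst[0]=5 != 4: 0 + count([5, 2, 4, 1], 4)
lst[0]=5 != 4: 0 + count([2, 4, 1], 4)
lst[0]=2 != 4: 0 + count([4, 1], 4)
lst[0]=4 == 4: 1 + count([1], 4)
lst[0]=1 != 4: 0 + count([], 4)
= 1


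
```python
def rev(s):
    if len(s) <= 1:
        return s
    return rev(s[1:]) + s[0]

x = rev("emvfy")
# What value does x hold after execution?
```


rev("emvfy")
= rev("mvfy") + "e"
= rev("vfy") + "m" + "e"
= rev("fy") + "v" + "m" + "e"
= rev("y") + "f" + "v" + "m" + "e"
= "y" + "f" + "v" + "m" + "e"
= "yfvme"


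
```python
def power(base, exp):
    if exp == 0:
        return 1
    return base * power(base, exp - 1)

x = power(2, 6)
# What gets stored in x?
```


power(2, 6)
= 2 * power(2, 5)
= 2 * 2 * power(2, 4)
= 2 * 2 * 2 * power(2, 3)
= 2 * 2 * 2 * 2 * power(2, 2)
= 2 * 2 * 2 * 2 * 2 * power(2, 1)
= 2 * 2 * 2 * 2 * 2 * 2 * power(2, 0)
= 2 * 2 * 2 * 2 * 2 * 2 * 1
= 64


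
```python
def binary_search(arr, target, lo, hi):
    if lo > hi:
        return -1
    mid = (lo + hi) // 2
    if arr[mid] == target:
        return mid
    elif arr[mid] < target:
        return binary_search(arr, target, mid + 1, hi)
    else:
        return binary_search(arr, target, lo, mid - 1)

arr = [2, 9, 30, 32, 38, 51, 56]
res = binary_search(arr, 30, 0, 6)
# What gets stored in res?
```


binary_search(arr, 30, 0, 6)
lo=0, hi=6, mid=3, arr[mid]=32
32 > 30, search left half
lo=0, hi=2, mid=1, arr[mid]=9
9 < 30, search right half
lo=2, hi=2, mid=2, arr[mid]=30
arr[2] == 30, found at index 2
= 2


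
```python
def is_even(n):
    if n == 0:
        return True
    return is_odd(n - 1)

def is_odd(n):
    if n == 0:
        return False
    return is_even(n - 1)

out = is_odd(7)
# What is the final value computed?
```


is_odd(7)
= is_even(6)
= is_odd(5)
= is_even(4)
= is_odd(3)
= is_even(2)
= is_odd(1)
= is_even(0)
n == 0: return True
= True


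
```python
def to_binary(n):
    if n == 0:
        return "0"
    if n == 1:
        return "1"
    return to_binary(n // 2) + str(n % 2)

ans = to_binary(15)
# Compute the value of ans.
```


to_binary(15)
= to_binary(7) + "1"
= to_binary(3) + "1" + "1"
= to_binary(1) + "1" + "1" + "1"
= "1" + "1" + "1" + "1"
= "1111"


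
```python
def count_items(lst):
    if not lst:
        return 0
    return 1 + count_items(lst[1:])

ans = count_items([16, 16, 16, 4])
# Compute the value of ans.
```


count_items([16, 16, 16, 4])
= 1 + count_items([16, 16, 4])
= 1 + 1 + count_items([16, 4])
= 1 + 1 + 1 + count_items([4])
= 1 + 1 + 1 + 1 + count_items([])
= 1 + 1 + 1 + 1 + 0
= 4


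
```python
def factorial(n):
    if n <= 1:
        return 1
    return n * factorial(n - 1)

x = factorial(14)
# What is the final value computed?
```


factorial(14)
= 14 * factorial(13)
= 14 * 13 * factorial(12)
= 14 * 13 * 12 * factorial(11)
= 14 * 13 * 12 * 11 * factorial(10)
= 14 * 13 * 12 * 11 * 10 * factorial(9)
= 14 * 13 * 12 * 11 * 10 * 9 * factorial(8)
= 14 * 13 * 12 * 11 * 10 * 9 * 8 * factorial(7)
= 14 * 13 * 12 * 11 * 10 * 9 * 8 * 7 * factorial(6)
= 14 * 13 * 12 * 11 * 10 * 9 * 8 * 7 * 6 * factorial(5)
= 14 * 13 * 12 * 11 * 10 * 9 * 8 * 7 * 6 * 5 * factorial(4)
= 14 * 13 * 12 * 11 * 10 * 9 * 8 * 7 * 6 * 5 * 4 * factorial(3)
= 14 * 13 * 12 * 11 * 10 * 9 * 8 * 7 * 6 * 5 * 4 * 3 * factorial(2)
= 14 * 13 * 12 * 11 * 10 * 9 * 8 * 7 * 6 * 5 * 4 * 3 * 2 * factorial(1)
= 14 * 13 * 12 * 11 * 10 * 9 * 8 * 7 * 6 * 5 * 4 * 3 * 2 * 1
= 87178291200


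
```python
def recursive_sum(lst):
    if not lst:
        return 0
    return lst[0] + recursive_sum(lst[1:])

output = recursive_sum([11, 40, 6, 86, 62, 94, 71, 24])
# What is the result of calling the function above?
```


recursive_sum([11, 40, 6, 86, 62, 94, 71, 24])
= 11 + recursive_sum([40, 6, 86, 62, 94, 71, 24])
= 11 + 40 + recursive_sum([6, 86, 62, 94, 71, 24])
= 11 + 40 + 6 + recursive_sum([86, 62, 94, 71, 24])
= 11 + 40 + 6 + 86 + recursive_sum([62, 94, 71, 24])
= 11 + 40 + 6 + 86 + 62 + recursive_sum([94, 71, 24])
= 11 + 40 + 6 + 86 + 62 + 94 + recursive_sum([71, 24])
= 11 + 40 + 6 + 86 + 62 + 94 + 71 + recursive_sum([24])
= 11 + 40 + 6 + 86 + 62 + 94 + 71 + 24 + recursive_sum([])
= 11 + 40 + 6 + 86 + 62 + 94 + 71 + 24 + 0
= 394


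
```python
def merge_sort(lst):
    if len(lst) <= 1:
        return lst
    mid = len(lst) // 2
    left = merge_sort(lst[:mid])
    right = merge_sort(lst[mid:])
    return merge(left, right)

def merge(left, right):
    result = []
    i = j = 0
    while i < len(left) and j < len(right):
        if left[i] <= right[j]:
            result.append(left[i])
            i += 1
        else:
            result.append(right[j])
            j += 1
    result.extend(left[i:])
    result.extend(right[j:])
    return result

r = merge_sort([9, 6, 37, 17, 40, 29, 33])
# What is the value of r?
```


merge_sort([9, 6, 37, 17, 40, 29, 33])
Split into [9, 6, 37] and [17, 40, 29, 33]
Left sorted: [6, 9, 37]
Right sorted: [17, 29, 33, 40]
Merge [6, 9, 37] and [17, 29, 33, 40]
= [6, 9, 17, 29, 33, 37, 40]


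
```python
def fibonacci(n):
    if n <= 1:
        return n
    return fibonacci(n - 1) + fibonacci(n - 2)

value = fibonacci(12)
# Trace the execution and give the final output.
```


fibonacci(12)
= fibonacci(11) + fibonacci(10)
= (fibonacci(10) + fibonacci(9)) + fibonacci(10)
Computing bottom-up: fibonacci(0)=0, fibonacci(1)=1, fibonacci(2)=1, fibonacci(3)=2, fibonacci(4)=3, fibonacci(5)=5, fibonacci(6)=8, fibonacci(7)=13, fibonacci(8)=21, fibonacci(9)=34, fibonacci(10)=55, fibonacci(11)=89, fibonacci(12)=144
= 144


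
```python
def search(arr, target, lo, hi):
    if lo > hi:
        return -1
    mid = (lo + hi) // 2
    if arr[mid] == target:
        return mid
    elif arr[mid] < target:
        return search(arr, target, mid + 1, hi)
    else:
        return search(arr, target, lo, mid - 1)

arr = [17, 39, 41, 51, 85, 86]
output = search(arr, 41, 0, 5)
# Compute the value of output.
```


search(arr, 41, 0, 5)
lo=0, hi=5, mid=2, arr[mid]=41
arr[2] == 41, found at index 2
= 2


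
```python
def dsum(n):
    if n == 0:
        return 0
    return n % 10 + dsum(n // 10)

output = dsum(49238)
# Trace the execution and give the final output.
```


dsum(49238)
= 8 + dsum(4923)
= 8 + 3 + dsum(492)
= 8 + 3 + 2 + dsum(49)
= 8 + 3 + 2 + 9 + dsum(4)
= 8 + 3 + 2 + 9 + 4 + dsum(0)
= 8 + 3 + 2 + 9 + 4 + 0
= 26


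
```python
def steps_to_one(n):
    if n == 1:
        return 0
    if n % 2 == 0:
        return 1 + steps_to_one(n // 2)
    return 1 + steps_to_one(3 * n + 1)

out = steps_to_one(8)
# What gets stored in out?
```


steps_to_one(8)
8 is even -> steps_to_one(4)
4 is even -> steps_to_one(2)
2 is even -> steps_to_one(1)
Reached 1 after 3 steps
= 3


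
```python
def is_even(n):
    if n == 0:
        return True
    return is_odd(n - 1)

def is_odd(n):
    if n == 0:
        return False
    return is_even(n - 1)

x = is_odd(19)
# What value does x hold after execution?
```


is_odd(19)
= is_even(18)
= is_odd(17)
= is_even(16)
= is_odd(15)
= is_even(14)
= is_odd(13)
= is_even(12)
= is_odd(11)
= is_even(10)
= is_odd(9)
= is_even(8)
= is_odd(7)
= is_even(6)
= is_odd(5)
= is_even(4)
= is_odd(3)
= is_even(2)
= is_odd(1)
= is_even(0)
n == 0: return True
= True


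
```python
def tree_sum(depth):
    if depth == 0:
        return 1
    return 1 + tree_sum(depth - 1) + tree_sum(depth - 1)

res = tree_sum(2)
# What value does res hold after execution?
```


tree_sum(2)
= 1 + tree_sum(1) + tree_sum(1)
= 1 + 2 * tree_sum(1)
tree_sum(k) = 2^(k+1) - 1
tree_sum(0) = 1
tree_sum(1) = 3
tree_sum(2) = 7
tree_sum(2) = 2^3 - 1 = 7


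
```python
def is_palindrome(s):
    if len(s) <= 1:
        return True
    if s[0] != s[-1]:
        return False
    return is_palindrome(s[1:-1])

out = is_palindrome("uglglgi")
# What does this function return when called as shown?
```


is_palindrome("uglglgi")
"uglglgi": s[0]='u' != s[-1]='i' -> False
= False


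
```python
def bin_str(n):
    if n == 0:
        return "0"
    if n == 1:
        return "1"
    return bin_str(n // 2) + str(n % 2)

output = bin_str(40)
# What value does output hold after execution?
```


bin_str(40)
= bin_str(20) + "0"
= bin_str(10) + "0" + "0"
= bin_str(5) + "0" + "0" + "0"
= bin_str(2) + "1" + "0" + "0" + "0"
= bin_str(1) + "0" + "1" + "0" + "0" + "0"
= "1" + "0" + "1" + "0" + "0" + "0"
= "101000"


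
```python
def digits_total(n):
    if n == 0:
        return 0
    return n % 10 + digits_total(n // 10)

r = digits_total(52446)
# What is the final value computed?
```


digits_total(52446)
= 6 + digits_total(5244)
= 6 + 4 + digits_total(524)
= 6 + 4 + 4 + digits_total(52)
= 6 + 4 + 4 + 2 + digits_total(5)
= 6 + 4 + 4 + 2 + 5 + digits_total(0)
= 6 + 4 + 4 + 2 + 5 + 0
= 21


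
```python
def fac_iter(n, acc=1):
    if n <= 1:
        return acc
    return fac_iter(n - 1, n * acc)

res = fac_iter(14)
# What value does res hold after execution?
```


fac_iter(14, 1)
= fac_iter(13, 14 * 1) = fac_iter(13, 14)
= fac_iter(12, 13 * 14) = fac_iter(12, 182)
= fac_iter(11, 12 * 182) = fac_iter(11, 2184)
= fac_iter(10, 11 * 2184) = fac_iter(10, 24024)
= fac_iter(9, 10 * 24024) = fac_iter(9, 240240)
= fac_iter(8, 9 * 240240) = fac_iter(8, 2162160)
= fac_iter(7, 8 * 2162160) = fac_iter(7, 17297280)
= fac_iter(6, 7 * 17297280) = fac_iter(6, 121080960)
= fac_iter(5, 6 * 121080960) = fac_iter(5, 726485760)
= fac_iter(4, 5 * 726485760) = fac_iter(4, 3632428800)
= fac_iter(3, 4 * 3632428800) = fac_iter(3, 14529715200)
= fac_iter(2, 3 * 14529715200) = fac_iter(2, 43589145600)
= fac_iter(1, 2 * 43589145600) = fac_iter(1, 87178291200)
n <= 1, return acc = 87178291200


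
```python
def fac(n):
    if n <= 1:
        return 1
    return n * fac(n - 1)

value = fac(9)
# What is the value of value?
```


fac(9)
= 9 * fac(8)
= 9 * 8 * fac(7)
= 9 * 8 * 7 * fac(6)
= 9 * 8 * 7 * 6 * fac(5)
= 9 * 8 * 7 * 6 * 5 * fac(4)
= 9 * 8 * 7 * 6 * 5 * 4 * fac(3)
= 9 * 8 * 7 * 6 * 5 * 4 * 3 * fac(2)
= 9 * 8 * 7 * 6 * 5 * 4 * 3 * 2 * fac(1)
= 9 * 8 * 7 * 6 * 5 * 4 * 3 * 2 * 1
= 362880


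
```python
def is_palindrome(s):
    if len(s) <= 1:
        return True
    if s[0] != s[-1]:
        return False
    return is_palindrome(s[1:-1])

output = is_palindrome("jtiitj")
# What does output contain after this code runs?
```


is_palindrome("jtiitj")
"jtiitj": s[0]='j' == s[-1]='j' -> is_palindrome("tiit")
"tiit": s[0]='t' == s[-1]='t' -> is_palindrome("ii")
"ii": s[0]='i' == s[-1]='i' -> is_palindrome("")
"": len <= 1 -> True
= True


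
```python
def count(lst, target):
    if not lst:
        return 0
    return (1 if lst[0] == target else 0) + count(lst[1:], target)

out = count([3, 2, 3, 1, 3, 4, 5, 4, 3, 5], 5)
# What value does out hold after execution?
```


count([3, 2, 3, 1, 3, 4, 5, 4, 3, 5], 5)
lst[0]=3 != 5: 0 + count([2, 3, 1, 3, 4, 5, 4, 3, 5], 5)
lst[0]=2 != 5: 0 + count([3, 1, 3, 4, 5, 4, 3, 5], 5)
lst[0]=3 != 5: 0 + count([1, 3, 4, 5, 4, 3, 5], 5)
lst[0]=1 != 5: 0 + count([3, 4, 5, 4, 3, 5], 5)
lst[0]=3 != 5: 0 + count([4, 5, 4, 3, 5], 5)
lst[0]=4 != 5: 0 + count([5, 4, 3, 5], 5)
lst[0]=5 == 5: 1 + count([4, 3, 5], 5)
lst[0]=4 != 5: 0 + count([3, 5], 5)
lst[0]=3 != 5: 0 + count([5], 5)
lst[0]=5 == 5: 1 + count([], 5)
= 2


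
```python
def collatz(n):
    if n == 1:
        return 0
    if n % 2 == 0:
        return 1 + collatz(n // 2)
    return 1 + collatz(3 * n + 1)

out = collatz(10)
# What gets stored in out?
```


collatz(10)
10 is even -> collatz(5)
5 is odd -> 3*5+1 = 16 -> collatz(16)
16 is even -> collatz(8)
8 is even -> collatz(4)
4 is even -> collatz(2)
2 is even -> collatz(1)
Reached 1 after 6 steps
= 6


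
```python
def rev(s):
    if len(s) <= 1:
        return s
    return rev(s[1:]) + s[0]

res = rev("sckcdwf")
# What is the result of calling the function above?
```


rev("sckcdwf")
= rev("ckcdwf") + "s"
= rev("kcdwf") + "c" + "s"
= rev("cdwf") + "k" + "c" + "s"
= rev("dwf") + "c" + "k" + "c" + "s"
= rev("wf") + "d" + "c" + "k" + "c" + "s"
= rev("f") + "w" + "d" + "c" + "k" + "c" + "s"
= "f" + "w" + "d" + "c" + "k" + "c" + "s"
= "fwdckcs"


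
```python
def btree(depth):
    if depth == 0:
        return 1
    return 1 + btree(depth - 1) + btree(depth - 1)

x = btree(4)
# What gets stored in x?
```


btree(4)
= 1 + btree(3) + btree(3)
= 1 + 2 * btree(3)
btree(k) = 2^(k+1) - 1
btree(0) = 1
btree(1) = 3
btree(2) = 7
btree(3) = 15
btree(4) = 31
btree(4) = 2^5 - 1 = 31


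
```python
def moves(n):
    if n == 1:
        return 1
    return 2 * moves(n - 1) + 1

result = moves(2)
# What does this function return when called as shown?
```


moves(2)
= 2 * moves(1) + 1
Now compute bottom-up:
moves(1) = 1
moves(2) = 2 * 1 + 1 = 3
= 3


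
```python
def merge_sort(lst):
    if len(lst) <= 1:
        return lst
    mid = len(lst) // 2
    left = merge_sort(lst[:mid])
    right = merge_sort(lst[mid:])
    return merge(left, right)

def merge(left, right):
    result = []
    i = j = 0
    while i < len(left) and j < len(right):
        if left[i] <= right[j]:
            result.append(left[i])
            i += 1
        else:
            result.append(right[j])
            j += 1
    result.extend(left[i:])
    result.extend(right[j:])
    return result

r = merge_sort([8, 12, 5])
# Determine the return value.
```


merge_sort([8, 12, 5])
Split into [8] and [12, 5]
Left sorted: [8]
Right sorted: [5, 12]
Merge [8] and [5, 12]
= [5, 8, 12]


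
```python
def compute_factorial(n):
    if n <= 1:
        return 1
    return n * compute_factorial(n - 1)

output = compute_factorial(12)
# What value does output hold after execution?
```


compute_factorial(12)
= 12 * compute_factorial(11)
= 12 * 11 * compute_factorial(10)
= 12 * 11 * 10 * compute_factorial(9)
= 12 * 11 * 10 * 9 * compute_factorial(8)
= 12 * 11 * 10 * 9 * 8 * compute_factorial(7)
= 12 * 11 * 10 * 9 * 8 * 7 * compute_factorial(6)
= 12 * 11 * 10 * 9 * 8 * 7 * 6 * compute_factorial(5)
= 12 * 11 * 10 * 9 * 8 * 7 * 6 * 5 * compute_factorial(4)
= 12 * 11 * 10 * 9 * 8 * 7 * 6 * 5 * 4 * compute_factorial(3)
= 12 * 11 * 10 * 9 * 8 * 7 * 6 * 5 * 4 * 3 * compute_factorial(2)
= 12 * 11 * 10 * 9 * 8 * 7 * 6 * 5 * 4 * 3 * 2 * compute_factorial(1)
= 12 * 11 * 10 * 9 * 8 * 7 * 6 * 5 * 4 * 3 * 2 * 1
= 479001600


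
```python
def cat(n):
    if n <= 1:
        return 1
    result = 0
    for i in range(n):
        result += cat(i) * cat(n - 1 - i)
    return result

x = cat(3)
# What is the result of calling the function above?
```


cat(3)
= sum of cat(i) * cat(3-1-i) for i in 0..2
First compute sub-values bottom-up:
  cat(0) = 1, cat(1) = 1
  cat(2) = 1*1 + 1*1 = 2
Now cat(3):
  cat(0)*cat(2) = 1*2 = 2
  cat(1)*cat(1) = 1*1 = 1
  cat(2)*cat(0) = 2*1 = 2
= 2 + 1 + 2
= 5


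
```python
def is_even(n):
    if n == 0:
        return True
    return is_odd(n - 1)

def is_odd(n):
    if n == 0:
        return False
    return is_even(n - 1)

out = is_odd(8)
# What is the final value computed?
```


is_odd(8)
= is_even(7)
= is_odd(6)
= is_even(5)
= is_odd(4)
= is_even(3)
= is_odd(2)
= is_even(1)
= is_odd(0)
n == 0: return False
= False


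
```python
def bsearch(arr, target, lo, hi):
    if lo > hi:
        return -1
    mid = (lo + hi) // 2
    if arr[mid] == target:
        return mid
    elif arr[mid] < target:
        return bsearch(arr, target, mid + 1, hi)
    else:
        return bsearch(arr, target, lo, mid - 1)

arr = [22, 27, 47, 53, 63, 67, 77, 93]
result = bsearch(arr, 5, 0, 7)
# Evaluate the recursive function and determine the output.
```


bsearch(arr, 5, 0, 7)
lo=0, hi=7, mid=3, arr[mid]=53
53 > 5, search left half
lo=0, hi=2, mid=1, arr[mid]=27
27 > 5, search left half
lo=0, hi=0, mid=0, arr[mid]=22
22 > 5, search left half
lo > hi, target not found, return -1
= -1


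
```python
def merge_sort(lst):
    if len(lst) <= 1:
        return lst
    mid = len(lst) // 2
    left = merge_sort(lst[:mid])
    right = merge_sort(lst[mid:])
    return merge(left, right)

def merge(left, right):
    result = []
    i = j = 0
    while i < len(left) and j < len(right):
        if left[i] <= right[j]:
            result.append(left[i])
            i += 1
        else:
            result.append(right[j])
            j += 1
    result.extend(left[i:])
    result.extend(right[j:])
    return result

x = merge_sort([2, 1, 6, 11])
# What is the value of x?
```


merge_sort([2, 1, 6, 11])
Split into [2, 1] and [6, 11]
Left sorted: [1, 2]
Right sorted: [6, 11]
Merge [1, 2] and [6, 11]
= [1, 2, 6, 11]


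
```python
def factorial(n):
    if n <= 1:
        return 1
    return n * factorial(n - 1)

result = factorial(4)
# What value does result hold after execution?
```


factorial(4)
= 4 * factorial(3)
= 4 * 3 * factorial(2)
= 4 * 3 * 2 * factorial(1)
= 4 * 3 * 2 * 1
= 24


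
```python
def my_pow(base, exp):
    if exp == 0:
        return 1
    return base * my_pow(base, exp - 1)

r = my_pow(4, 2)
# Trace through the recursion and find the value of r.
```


my_pow(4, 2)
= 4 * my_pow(4, 1)
= 4 * 4 * my_pow(4, 0)
= 4 * 4 * 1
= 16


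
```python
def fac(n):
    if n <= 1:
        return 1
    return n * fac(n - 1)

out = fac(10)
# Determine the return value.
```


fac(10)
= 10 * fac(9)
= 10 * 9 * fac(8)
= 10 * 9 * 8 * fac(7)
= 10 * 9 * 8 * 7 * fac(6)
= 10 * 9 * 8 * 7 * 6 * fac(5)
= 10 * 9 * 8 * 7 * 6 * 5 * fac(4)
= 10 * 9 * 8 * 7 * 6 * 5 * 4 * fac(3)
= 10 * 9 * 8 * 7 * 6 * 5 * 4 * 3 * fac(2)
= 10 * 9 * 8 * 7 * 6 * 5 * 4 * 3 * 2 * fac(1)
= 10 * 9 * 8 * 7 * 6 * 5 * 4 * 3 * 2 * 1
= 3628800
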